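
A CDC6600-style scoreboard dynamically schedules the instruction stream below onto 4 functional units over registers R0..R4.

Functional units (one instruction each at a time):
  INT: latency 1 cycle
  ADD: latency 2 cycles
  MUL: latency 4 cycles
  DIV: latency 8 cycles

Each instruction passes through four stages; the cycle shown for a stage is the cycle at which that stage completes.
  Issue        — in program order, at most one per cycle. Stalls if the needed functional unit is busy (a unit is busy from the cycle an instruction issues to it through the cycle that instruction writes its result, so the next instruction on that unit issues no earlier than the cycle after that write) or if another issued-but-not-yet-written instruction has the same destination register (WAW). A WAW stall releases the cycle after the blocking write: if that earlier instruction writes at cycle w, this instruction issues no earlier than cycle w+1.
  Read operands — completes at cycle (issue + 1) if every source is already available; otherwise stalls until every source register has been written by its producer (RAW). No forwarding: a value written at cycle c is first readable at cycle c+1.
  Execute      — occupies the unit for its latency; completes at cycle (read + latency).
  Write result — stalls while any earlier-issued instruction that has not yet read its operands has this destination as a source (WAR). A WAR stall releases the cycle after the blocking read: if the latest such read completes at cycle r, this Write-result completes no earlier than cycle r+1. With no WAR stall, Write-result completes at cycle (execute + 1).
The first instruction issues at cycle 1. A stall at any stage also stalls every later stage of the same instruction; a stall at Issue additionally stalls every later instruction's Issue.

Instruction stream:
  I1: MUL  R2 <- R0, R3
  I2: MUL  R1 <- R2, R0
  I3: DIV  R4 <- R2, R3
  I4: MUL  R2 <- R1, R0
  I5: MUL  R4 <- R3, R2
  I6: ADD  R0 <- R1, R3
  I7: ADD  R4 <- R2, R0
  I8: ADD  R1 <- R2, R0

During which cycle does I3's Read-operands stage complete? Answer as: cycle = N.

I1: IS=1 RO=2 EX=6 WR=7
I2: IS=8 RO=9 EX=13 WR=14  [struct: MUL busy until I1 writes@7]
I3: IS=9 RO=10 EX=18 WR=19
I4: IS=15 RO=16 EX=20 WR=21  [struct: MUL busy until I2 writes@14]
I5: IS=22 RO=23 EX=27 WR=28  [struct: MUL busy until I4 writes@21]
I6: IS=23 RO=24 EX=26 WR=27
I7: IS=29 RO=30 EX=32 WR=33  [WAW R4: wait I5 write@28]
I8: IS=34 RO=35 EX=37 WR=38  [struct: ADD busy until I7 writes@33]

cycle = 10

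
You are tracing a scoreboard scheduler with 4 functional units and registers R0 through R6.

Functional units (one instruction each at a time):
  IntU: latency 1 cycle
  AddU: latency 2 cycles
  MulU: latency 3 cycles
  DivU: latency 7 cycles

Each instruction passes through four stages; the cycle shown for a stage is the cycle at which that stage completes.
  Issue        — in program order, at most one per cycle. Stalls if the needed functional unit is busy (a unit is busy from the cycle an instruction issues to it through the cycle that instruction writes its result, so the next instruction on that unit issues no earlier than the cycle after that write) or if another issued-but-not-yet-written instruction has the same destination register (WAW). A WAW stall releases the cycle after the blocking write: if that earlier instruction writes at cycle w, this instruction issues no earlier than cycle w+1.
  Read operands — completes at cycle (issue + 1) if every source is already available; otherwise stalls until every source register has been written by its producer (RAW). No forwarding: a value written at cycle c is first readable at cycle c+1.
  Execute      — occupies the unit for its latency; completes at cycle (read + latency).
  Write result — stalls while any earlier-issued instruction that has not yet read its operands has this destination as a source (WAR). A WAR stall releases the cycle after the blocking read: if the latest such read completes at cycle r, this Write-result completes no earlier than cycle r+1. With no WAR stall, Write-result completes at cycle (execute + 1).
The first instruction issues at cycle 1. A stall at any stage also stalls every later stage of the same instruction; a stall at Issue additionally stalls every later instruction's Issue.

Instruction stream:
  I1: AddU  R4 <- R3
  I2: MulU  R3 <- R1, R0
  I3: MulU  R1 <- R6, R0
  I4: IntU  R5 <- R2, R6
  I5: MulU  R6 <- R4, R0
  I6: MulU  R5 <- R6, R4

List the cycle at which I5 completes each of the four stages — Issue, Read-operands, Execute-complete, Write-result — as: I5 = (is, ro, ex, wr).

[I1] 1/2/4/5
[I2] 2/3/6/7
[I3] 8/9/12/13  (struct: MulU busy until I2 writes@7)
[I4] 9/10/11/12
[I5] 14/15/18/19  (struct: MulU busy until I3 writes@13)
[I6] 20/21/24/25  (struct: MulU busy until I5 writes@19)

I5 = (14, 15, 18, 19)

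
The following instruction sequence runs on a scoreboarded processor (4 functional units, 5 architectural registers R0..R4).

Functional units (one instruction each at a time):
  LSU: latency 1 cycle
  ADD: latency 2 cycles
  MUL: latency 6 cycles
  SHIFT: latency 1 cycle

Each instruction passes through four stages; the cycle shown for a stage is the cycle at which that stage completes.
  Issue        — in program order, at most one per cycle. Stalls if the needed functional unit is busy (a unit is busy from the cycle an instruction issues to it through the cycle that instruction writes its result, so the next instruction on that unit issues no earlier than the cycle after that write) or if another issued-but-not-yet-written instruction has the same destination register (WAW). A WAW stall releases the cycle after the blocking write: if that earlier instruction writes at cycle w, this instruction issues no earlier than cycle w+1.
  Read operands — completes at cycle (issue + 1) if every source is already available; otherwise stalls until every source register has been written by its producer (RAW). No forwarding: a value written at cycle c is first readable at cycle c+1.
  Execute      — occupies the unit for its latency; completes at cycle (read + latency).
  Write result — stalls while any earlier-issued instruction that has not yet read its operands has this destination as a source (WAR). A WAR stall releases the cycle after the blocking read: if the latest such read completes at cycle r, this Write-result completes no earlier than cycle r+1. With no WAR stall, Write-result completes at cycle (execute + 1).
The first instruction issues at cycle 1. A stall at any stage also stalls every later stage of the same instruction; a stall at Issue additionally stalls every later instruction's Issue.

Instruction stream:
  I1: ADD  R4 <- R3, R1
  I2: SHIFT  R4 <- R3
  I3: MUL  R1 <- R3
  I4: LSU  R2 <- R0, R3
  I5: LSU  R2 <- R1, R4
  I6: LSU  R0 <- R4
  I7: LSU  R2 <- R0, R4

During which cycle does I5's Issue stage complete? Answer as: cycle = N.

cycle = 12

I1  is:1  ro:2  ex:4  wr:5
I2  is:6  ro:7  ex:8  wr:9  — WAW R4: wait I1 write@5
I3  is:7  ro:8  ex:14  wr:15
I4  is:8  ro:9  ex:10  wr:11
I5  is:12  ro:16  ex:17  wr:18  — struct: LSU busy until I4 writes@11, RAW R1: wait I3 write@15
I6  is:19  ro:20  ex:21  wr:22  — struct: LSU busy until I5 writes@18
I7  is:23  ro:24  ex:25  wr:26  — struct: LSU busy until I6 writes@22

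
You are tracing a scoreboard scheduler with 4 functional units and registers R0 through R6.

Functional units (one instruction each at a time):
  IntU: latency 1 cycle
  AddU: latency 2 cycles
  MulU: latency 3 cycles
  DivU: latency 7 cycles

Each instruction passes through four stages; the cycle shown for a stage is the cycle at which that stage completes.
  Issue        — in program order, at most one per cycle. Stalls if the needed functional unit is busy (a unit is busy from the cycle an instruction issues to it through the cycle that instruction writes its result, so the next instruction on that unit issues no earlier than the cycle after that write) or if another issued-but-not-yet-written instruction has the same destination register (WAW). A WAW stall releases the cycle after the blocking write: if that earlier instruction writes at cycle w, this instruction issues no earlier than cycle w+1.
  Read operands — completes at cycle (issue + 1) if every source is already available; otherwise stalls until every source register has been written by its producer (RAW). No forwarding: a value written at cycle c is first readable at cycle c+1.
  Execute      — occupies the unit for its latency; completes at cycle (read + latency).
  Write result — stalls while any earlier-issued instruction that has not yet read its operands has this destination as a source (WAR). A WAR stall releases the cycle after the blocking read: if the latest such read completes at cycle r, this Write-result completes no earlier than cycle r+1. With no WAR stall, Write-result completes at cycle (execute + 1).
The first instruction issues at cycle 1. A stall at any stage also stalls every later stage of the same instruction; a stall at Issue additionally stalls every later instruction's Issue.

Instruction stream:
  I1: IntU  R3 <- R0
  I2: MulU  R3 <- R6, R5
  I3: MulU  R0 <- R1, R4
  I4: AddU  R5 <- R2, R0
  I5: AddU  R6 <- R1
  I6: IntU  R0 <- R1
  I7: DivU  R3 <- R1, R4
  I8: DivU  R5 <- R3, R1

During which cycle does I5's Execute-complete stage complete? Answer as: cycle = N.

cycle = 24

  I1 | 1 | 2 | 3 | 4
  I2 | 5 | 6 | 9 | 10   WAW R3: wait I1 write@4
  I3 | 11 | 12 | 15 | 16   struct: MulU busy until I2 writes@10
  I4 | 12 | 17 | 19 | 20   RAW R0: wait I3 write@16
  I5 | 21 | 22 | 24 | 25   struct: AddU busy until I4 writes@20
  I6 | 22 | 23 | 24 | 25
  I7 | 23 | 24 | 31 | 32
  I8 | 33 | 34 | 41 | 42   struct: DivU busy until I7 writes@32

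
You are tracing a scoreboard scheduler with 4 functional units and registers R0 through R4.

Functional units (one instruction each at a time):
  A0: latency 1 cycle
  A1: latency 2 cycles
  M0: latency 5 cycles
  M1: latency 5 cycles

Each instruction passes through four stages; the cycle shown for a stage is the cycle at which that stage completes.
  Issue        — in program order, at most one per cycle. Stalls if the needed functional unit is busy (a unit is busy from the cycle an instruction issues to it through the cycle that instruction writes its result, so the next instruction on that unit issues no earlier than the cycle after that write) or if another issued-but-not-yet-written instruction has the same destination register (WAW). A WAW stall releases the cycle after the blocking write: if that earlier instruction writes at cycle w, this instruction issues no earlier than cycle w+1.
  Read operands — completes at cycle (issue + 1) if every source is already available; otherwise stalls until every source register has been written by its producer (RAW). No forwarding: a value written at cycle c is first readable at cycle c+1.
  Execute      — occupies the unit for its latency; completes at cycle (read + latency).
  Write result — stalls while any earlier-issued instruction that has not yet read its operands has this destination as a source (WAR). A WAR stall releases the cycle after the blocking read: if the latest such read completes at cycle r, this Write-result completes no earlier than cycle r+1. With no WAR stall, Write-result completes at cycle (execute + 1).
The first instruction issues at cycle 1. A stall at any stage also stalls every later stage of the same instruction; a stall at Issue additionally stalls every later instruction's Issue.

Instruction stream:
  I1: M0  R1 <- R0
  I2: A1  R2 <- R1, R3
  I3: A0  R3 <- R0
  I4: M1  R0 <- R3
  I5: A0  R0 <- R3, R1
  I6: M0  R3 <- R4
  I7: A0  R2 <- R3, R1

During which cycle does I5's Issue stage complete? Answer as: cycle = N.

cycle 1: I1→M0
cycle 2: I1 RO; I2→A1
cycle 3: I3→A0
cycle 4: I3 RO; I4→M1
cycle 5: I3 EX
cycle 7: I1 EX
cycle 8: I1 WR R1
cycle 9: I2 RO
cycle 10: I3 WR R3
cycle 11: I2 EX; I4 RO
cycle 12: I2 WR R2
cycle 16: I4 EX
cycle 17: I4 WR R0
cycle 18: I5→A0
cycle 19: I5 RO; I6→M0
cycle 20: I5 EX; I6 RO
cycle 21: I5 WR R0
cycle 22: I7→A0
cycle 25: I6 EX
cycle 26: I6 WR R3
cycle 27: I7 RO
cycle 28: I7 EX
cycle 29: I7 WR R2

cycle = 18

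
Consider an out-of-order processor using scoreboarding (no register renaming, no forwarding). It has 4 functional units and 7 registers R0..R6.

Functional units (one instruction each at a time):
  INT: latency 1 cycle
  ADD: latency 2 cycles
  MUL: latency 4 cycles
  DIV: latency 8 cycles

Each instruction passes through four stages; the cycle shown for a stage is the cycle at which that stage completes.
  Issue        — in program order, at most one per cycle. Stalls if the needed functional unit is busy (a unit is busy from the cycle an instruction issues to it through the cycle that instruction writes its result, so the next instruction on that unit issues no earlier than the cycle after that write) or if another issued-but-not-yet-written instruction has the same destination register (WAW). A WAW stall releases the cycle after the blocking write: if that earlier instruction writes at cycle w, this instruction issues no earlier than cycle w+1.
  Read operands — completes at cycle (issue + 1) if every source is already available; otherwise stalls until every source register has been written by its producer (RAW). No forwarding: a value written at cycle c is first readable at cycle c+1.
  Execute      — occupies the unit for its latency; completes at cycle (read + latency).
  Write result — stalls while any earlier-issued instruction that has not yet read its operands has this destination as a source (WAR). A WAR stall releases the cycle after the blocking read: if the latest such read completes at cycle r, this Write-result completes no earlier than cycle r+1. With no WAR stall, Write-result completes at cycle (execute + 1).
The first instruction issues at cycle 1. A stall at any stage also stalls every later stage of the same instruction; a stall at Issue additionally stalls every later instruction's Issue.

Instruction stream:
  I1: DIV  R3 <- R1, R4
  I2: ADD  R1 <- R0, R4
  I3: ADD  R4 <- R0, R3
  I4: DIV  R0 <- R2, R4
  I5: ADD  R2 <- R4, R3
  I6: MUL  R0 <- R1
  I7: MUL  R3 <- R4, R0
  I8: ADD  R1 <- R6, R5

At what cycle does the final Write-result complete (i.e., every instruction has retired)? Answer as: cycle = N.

cycle = 39

c1: I1→DIV
c2: I1 RO | I2→ADD
c3: I2 RO
c5: I2 EX
c6: I2 WR R1
c7: I3→ADD
c10: I1 EX
c11: I1 WR R3
c12: I3 RO | I4→DIV
c14: I3 EX
c15: I3 WR R4
c16: I4 RO | I5→ADD
c17: I5 RO
c19: I5 EX
c20: I5 WR R2
c24: I4 EX
c25: I4 WR R0
c26: I6→MUL
c27: I6 RO
c31: I6 EX
c32: I6 WR R0
c33: I7→MUL
c34: I7 RO | I8→ADD
c35: I8 RO
c37: I8 EX
c38: I7 EX | I8 WR R1
c39: I7 WR R3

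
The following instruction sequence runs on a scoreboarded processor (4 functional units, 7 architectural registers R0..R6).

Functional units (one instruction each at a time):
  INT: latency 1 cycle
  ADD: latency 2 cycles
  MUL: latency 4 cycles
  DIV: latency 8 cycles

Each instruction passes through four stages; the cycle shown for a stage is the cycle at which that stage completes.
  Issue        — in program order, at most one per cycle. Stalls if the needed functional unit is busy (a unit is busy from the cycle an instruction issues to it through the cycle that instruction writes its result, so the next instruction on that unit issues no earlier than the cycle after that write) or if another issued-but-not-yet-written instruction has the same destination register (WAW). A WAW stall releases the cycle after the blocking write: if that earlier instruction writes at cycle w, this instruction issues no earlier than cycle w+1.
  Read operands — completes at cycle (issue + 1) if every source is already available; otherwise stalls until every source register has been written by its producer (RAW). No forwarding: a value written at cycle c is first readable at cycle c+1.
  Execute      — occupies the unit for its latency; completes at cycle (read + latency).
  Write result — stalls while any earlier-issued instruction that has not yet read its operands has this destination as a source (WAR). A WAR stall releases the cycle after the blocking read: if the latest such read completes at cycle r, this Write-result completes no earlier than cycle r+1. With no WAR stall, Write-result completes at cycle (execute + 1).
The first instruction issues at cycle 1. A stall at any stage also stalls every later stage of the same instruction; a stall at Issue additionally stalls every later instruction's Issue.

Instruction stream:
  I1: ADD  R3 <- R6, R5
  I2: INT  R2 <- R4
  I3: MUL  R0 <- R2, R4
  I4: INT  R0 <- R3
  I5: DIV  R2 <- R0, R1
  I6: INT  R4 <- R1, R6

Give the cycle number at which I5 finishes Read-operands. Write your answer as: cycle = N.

cycle = 16

  I1 | 1 | 2 | 4 | 5
  I2 | 2 | 3 | 4 | 5
  I3 | 3 | 6 | 10 | 11   RAW R2: wait I2 write@5
  I4 | 12 | 13 | 14 | 15   WAW R0: wait I3 write@11
  I5 | 13 | 16 | 24 | 25   RAW R0: wait I4 write@15
  I6 | 16 | 17 | 18 | 19   struct: INT busy until I4 writes@15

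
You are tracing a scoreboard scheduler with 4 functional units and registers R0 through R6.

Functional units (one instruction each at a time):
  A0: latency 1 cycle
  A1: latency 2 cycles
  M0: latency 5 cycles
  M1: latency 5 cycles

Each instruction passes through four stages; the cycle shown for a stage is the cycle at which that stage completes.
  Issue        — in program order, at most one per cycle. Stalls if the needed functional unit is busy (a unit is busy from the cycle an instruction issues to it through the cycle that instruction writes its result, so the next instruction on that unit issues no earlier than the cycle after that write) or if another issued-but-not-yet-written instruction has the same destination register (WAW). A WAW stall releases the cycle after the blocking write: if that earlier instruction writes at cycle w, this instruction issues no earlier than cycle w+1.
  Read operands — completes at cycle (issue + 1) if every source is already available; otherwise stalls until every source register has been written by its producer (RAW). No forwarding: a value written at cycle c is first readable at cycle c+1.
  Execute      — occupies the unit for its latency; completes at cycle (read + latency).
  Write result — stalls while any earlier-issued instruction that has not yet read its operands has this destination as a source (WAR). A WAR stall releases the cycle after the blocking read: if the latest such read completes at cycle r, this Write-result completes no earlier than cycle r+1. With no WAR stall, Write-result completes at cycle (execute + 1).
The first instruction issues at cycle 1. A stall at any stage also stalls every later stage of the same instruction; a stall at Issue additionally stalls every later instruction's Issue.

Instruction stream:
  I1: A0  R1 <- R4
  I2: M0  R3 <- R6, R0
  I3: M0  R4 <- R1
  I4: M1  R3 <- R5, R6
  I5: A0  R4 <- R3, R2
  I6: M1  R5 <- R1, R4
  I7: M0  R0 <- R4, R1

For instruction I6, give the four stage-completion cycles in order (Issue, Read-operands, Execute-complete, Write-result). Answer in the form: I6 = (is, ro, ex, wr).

[1] I1 dispatched to A0
[2] I1 operands ready, I2 dispatched to M0
[3] I1 complete, I2 operands ready
[4] R1←I1
[8] I2 complete
[9] R3←I2
[10] I3 dispatched to M0
[11] I3 operands ready, I4 dispatched to M1
[12] I4 operands ready
[16] I3 complete
[17] R4←I3, I4 complete
[18] R3←I4, I5 dispatched to A0
[19] I5 operands ready, I6 dispatched to M1
[20] I5 complete, I7 dispatched to M0
[21] R4←I5
[22] I6 operands ready, I7 operands ready
[27] I6 complete, I7 complete
[28] R5←I6, R0←I7

I6 = (19, 22, 27, 28)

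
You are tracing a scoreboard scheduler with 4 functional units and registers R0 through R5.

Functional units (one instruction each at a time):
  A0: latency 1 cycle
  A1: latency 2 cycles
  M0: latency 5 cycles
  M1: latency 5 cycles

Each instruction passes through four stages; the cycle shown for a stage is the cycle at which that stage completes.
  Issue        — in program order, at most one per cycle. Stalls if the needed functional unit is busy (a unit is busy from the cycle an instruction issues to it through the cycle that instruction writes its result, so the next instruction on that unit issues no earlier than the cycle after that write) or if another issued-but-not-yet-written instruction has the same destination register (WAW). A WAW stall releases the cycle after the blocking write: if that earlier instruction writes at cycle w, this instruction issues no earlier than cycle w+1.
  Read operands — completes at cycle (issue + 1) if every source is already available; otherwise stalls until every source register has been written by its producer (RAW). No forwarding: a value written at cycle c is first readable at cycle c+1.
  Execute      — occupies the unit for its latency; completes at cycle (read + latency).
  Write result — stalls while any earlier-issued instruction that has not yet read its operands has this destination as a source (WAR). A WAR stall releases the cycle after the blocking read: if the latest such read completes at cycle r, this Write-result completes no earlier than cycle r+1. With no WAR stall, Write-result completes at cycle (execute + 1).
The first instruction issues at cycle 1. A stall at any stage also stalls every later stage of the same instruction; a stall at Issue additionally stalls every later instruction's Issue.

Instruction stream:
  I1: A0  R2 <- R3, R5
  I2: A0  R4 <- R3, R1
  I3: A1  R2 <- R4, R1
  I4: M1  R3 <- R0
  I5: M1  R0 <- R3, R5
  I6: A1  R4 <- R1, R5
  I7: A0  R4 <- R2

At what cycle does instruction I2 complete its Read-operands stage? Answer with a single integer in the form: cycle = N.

cycle 1: I1 dispatched to A0
cycle 2: I1 operands ready
cycle 3: I1 complete
cycle 4: R2←I1
cycle 5: I2 dispatched to A0
cycle 6: I2 operands ready · I3 dispatched to A1
cycle 7: I2 complete · I4 dispatched to M1
cycle 8: R4←I2 · I4 operands ready
cycle 9: I3 operands ready
cycle 11: I3 complete
cycle 12: R2←I3
cycle 13: I4 complete
cycle 14: R3←I4
cycle 15: I5 dispatched to M1
cycle 16: I5 operands ready · I6 dispatched to A1
cycle 17: I6 operands ready
cycle 19: I6 complete
cycle 20: R4←I6
cycle 21: I5 complete · I7 dispatched to A0
cycle 22: R0←I5 · I7 operands ready
cycle 23: I7 complete
cycle 24: R4←I7

cycle = 6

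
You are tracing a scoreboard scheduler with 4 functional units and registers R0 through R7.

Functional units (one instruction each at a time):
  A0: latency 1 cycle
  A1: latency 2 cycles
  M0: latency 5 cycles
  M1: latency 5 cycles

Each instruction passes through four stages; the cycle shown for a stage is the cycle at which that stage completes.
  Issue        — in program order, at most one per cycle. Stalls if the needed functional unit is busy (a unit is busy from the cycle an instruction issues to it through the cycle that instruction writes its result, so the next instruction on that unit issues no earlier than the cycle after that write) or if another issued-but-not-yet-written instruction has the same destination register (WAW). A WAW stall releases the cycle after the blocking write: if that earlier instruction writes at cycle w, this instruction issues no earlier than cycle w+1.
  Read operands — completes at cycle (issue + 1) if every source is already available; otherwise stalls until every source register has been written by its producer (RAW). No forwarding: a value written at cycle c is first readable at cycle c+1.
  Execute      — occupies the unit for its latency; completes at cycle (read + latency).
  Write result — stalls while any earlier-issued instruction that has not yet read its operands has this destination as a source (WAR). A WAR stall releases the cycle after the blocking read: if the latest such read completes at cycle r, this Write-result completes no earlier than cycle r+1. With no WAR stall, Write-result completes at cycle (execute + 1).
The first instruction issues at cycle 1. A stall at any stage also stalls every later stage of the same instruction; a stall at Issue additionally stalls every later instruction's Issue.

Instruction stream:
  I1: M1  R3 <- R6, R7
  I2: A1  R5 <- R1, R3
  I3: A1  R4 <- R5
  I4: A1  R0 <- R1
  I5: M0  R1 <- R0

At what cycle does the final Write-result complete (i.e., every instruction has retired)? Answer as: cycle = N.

  I1 | 1 | 2 | 7 | 8
  I2 | 2 | 9 | 11 | 12   RAW R3: wait I1 write@8
  I3 | 13 | 14 | 16 | 17   struct: A1 busy until I2 writes@12
  I4 | 18 | 19 | 21 | 22   struct: A1 busy until I3 writes@17
  I5 | 19 | 23 | 28 | 29   RAW R0: wait I4 write@22

cycle = 29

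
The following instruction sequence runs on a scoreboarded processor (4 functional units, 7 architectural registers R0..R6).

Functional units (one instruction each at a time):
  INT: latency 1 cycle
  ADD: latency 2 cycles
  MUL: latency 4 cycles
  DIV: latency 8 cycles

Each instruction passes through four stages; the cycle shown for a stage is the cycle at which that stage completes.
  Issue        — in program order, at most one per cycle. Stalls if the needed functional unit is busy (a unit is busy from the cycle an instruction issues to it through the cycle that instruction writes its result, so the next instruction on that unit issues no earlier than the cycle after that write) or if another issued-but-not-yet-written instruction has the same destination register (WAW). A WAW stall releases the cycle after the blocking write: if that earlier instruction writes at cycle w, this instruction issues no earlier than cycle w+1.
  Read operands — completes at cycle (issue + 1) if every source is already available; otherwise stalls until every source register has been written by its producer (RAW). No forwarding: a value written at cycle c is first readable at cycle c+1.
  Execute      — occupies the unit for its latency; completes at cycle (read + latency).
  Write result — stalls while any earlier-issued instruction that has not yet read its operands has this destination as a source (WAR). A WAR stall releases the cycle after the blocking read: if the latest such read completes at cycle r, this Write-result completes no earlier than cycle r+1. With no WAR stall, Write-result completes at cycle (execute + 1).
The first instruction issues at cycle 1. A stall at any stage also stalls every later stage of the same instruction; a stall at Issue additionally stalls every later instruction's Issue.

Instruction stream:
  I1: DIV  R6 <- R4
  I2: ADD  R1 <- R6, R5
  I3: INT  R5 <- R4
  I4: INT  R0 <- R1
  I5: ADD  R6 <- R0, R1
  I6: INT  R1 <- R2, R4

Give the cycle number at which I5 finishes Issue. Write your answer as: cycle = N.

I1: IS=1 RO=2 EX=10 WR=11
I2: IS=2 RO=12 EX=14 WR=15  [RAW R6: wait I1 write@11]
I3: IS=3 RO=4 EX=5 WR=13  [WAR R5: wait I2 read@12]
I4: IS=14 RO=16 EX=17 WR=18  [struct: INT busy until I3 writes@13; RAW R1: wait I2 write@15]
I5: IS=16 RO=19 EX=21 WR=22  [struct: ADD busy until I2 writes@15; RAW R0: wait I4 write@18]
I6: IS=19 RO=20 EX=21 WR=22  [struct: INT busy until I4 writes@18]

cycle = 16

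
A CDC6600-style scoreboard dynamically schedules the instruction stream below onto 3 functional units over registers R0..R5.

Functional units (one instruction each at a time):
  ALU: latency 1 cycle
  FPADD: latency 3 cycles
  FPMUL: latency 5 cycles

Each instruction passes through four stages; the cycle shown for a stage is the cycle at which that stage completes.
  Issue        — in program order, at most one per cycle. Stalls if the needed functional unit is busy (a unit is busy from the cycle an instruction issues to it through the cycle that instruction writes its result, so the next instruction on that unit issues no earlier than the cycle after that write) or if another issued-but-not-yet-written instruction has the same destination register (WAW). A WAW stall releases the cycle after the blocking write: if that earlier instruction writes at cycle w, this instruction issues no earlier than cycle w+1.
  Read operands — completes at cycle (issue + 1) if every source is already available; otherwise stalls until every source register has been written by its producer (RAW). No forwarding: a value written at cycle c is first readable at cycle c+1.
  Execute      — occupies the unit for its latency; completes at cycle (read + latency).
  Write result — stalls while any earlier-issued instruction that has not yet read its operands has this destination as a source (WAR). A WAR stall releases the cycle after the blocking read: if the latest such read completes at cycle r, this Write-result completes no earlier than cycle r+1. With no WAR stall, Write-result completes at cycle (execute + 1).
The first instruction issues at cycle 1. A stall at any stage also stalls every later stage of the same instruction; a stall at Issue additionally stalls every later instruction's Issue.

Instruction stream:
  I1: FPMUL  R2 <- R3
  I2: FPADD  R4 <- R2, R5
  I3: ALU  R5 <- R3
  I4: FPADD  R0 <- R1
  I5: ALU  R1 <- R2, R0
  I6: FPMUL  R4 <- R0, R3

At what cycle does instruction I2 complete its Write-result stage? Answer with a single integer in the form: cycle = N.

cycle = 13

I1 -> (1, 2, 7, 8)
I2 -> (2, 9, 12, 13)  // RAW R2: wait I1 write@8
I3 -> (3, 4, 5, 10)  // WAR R5: wait I2 read@9
I4 -> (14, 15, 18, 19)  // struct: FPADD busy until I2 writes@13
I5 -> (15, 20, 21, 22)  // RAW R0: wait I4 write@19
I6 -> (16, 20, 25, 26)  // RAW R0: wait I4 write@19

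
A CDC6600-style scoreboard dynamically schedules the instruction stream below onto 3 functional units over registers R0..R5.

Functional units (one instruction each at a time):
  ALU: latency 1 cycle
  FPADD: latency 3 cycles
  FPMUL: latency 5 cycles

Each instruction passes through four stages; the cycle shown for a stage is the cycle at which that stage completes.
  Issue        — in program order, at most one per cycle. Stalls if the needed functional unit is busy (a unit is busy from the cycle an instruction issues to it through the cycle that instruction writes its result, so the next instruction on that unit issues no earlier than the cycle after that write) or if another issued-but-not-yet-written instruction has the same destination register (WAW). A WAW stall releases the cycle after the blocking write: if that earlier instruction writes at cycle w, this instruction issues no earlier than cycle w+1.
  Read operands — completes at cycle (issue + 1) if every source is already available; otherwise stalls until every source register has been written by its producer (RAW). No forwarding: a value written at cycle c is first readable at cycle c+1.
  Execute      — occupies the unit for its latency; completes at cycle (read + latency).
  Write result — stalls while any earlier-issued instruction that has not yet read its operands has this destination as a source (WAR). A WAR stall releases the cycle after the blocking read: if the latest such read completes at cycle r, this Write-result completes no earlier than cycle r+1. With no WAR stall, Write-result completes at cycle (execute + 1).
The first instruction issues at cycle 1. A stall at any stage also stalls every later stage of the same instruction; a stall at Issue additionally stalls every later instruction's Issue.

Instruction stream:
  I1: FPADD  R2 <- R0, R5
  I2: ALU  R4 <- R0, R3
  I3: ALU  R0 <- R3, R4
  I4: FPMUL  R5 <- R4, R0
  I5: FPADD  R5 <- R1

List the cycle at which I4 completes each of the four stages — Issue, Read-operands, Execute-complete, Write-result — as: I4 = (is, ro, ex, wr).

I4 = (7, 10, 15, 16)

c1: I1→FPADD
c2: I1 RO | I2→ALU
c3: I2 RO
c4: I2 EX
c5: I1 EX | I2 WR R4
c6: I1 WR R2 | I3→ALU
c7: I3 RO | I4→FPMUL
c8: I3 EX
c9: I3 WR R0
c10: I4 RO
c15: I4 EX
c16: I4 WR R5
c17: I5→FPADD
c18: I5 RO
c21: I5 EX
c22: I5 WR R5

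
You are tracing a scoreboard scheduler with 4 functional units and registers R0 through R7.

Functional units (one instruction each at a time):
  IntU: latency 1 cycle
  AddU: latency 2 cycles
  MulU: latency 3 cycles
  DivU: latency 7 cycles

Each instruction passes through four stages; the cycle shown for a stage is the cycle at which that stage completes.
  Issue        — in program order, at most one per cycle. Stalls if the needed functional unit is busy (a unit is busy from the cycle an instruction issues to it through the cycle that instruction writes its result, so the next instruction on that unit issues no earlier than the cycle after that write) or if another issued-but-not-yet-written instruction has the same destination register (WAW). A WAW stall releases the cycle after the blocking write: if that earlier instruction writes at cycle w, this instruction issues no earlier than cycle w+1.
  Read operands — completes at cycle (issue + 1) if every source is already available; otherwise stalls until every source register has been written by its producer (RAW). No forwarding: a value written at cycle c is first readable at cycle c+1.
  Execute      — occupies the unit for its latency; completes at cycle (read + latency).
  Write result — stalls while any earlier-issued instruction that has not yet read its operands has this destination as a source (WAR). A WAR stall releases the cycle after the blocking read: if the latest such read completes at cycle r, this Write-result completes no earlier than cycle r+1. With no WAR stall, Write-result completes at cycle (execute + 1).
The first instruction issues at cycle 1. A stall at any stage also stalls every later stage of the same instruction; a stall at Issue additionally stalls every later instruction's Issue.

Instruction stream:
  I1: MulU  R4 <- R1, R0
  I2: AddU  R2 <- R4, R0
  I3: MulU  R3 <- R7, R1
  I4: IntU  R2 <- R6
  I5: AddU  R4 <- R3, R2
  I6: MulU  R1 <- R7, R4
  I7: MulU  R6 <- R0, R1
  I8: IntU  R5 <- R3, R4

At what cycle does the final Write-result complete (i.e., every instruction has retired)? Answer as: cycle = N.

I1  is:1  ro:2  ex:5  wr:6
I2  is:2  ro:7  ex:9  wr:10  — RAW R4: wait I1 write@6
I3  is:7  ro:8  ex:11  wr:12  — struct: MulU busy until I1 writes@6
I4  is:11  ro:12  ex:13  wr:14  — WAW R2: wait I2 write@10
I5  is:12  ro:15  ex:17  wr:18  — RAW R2: wait I4 write@14
I6  is:13  ro:19  ex:22  wr:23  — RAW R4: wait I5 write@18
I7  is:24  ro:25  ex:28  wr:29  — struct: MulU busy until I6 writes@23
I8  is:25  ro:26  ex:27  wr:28

cycle = 29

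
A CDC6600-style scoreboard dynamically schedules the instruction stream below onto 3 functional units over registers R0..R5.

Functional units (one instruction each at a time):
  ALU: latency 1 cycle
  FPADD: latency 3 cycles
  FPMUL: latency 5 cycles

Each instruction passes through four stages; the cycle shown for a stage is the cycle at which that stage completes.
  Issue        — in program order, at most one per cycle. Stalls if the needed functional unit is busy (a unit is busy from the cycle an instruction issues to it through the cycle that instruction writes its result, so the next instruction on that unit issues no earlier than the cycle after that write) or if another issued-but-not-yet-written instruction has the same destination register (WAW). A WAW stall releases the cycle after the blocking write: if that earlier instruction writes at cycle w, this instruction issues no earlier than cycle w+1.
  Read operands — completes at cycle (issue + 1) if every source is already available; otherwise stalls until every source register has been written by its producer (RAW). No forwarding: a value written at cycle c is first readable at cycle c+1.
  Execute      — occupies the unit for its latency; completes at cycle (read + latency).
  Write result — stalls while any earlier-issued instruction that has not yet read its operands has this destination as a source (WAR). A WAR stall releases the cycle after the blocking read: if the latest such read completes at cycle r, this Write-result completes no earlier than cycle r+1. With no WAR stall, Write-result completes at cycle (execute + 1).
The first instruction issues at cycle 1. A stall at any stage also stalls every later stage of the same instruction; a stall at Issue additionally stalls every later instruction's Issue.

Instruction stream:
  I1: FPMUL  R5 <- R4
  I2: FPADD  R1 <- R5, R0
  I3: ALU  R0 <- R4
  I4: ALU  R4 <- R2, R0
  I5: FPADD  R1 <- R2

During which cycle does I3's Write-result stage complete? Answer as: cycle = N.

cycle = 10

c1: issue I1 (FPMUL)
c2: I1 read-ops · issue I2 (FPADD)
c3: issue I3 (ALU)
c4: I3 read-ops
c5: I3 finished on ALU
c7: I1 finished on FPMUL
c8: I1→R5
c9: I2 read-ops
c10: I3→R0
c11: issue I4 (ALU)
c12: I2 finished on FPADD · I4 read-ops
c13: I2→R1 · I4 finished on ALU
c14: I4→R4 · issue I5 (FPADD)
c15: I5 read-ops
c18: I5 finished on FPADD
c19: I5→R1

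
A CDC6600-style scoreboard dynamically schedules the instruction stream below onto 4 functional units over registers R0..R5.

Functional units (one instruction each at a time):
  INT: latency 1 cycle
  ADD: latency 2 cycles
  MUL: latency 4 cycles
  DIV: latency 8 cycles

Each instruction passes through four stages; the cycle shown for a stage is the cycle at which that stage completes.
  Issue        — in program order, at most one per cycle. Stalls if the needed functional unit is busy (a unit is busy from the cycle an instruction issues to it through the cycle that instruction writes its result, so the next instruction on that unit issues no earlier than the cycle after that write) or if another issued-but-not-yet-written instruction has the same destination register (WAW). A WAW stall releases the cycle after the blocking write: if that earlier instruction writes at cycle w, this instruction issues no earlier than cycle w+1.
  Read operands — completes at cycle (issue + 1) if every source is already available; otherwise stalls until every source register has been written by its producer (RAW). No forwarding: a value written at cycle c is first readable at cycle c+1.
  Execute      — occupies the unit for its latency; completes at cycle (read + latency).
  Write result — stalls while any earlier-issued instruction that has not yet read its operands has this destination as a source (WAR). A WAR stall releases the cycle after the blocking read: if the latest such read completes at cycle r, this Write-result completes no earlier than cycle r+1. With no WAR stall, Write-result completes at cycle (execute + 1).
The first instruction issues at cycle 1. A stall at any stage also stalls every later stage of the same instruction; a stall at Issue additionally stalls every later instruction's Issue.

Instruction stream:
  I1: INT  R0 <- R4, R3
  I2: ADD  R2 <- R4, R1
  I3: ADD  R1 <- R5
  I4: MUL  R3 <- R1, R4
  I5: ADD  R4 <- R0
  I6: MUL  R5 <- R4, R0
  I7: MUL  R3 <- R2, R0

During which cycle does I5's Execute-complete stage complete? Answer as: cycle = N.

cycle = 15

  I1 | 1 | 2 | 3 | 4
  I2 | 2 | 3 | 5 | 6
  I3 | 7 | 8 | 10 | 11   struct: ADD busy until I2 writes@6
  I4 | 8 | 12 | 16 | 17   RAW R1: wait I3 write@11
  I5 | 12 | 13 | 15 | 16   struct: ADD busy until I3 writes@11
  I6 | 18 | 19 | 23 | 24   struct: MUL busy until I4 writes@17
  I7 | 25 | 26 | 30 | 31   struct: MUL busy until I6 writes@24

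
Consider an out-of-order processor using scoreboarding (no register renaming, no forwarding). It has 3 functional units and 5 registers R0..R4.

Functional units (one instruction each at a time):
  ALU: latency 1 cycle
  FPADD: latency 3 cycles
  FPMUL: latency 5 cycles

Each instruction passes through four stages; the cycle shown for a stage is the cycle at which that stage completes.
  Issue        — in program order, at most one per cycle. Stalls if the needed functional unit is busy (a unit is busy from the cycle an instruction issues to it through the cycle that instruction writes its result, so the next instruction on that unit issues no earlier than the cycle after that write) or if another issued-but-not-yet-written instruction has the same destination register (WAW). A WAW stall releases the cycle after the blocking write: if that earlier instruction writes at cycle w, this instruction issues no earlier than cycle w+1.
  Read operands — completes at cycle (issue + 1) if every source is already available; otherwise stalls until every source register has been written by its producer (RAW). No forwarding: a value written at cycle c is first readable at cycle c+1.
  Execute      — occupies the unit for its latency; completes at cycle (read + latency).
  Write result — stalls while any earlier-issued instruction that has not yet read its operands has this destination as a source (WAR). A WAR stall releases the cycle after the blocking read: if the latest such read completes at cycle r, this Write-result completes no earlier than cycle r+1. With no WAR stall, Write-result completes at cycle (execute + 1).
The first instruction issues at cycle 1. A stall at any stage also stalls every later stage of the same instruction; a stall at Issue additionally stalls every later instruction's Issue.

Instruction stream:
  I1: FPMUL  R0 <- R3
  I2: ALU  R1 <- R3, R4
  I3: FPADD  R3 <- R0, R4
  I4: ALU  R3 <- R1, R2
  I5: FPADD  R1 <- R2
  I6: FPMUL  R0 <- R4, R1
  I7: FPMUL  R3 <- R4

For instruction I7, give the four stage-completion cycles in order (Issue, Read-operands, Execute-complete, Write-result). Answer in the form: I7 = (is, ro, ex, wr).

I7 = (28, 29, 34, 35)

I1: IS=1 RO=2 EX=7 WR=8
I2: IS=2 RO=3 EX=4 WR=5
I3: IS=3 RO=9 EX=12 WR=13  [RAW R0: wait I1 write@8]
I4: IS=14 RO=15 EX=16 WR=17  [WAW R3: wait I3 write@13]
I5: IS=15 RO=16 EX=19 WR=20
I6: IS=16 RO=21 EX=26 WR=27  [RAW R1: wait I5 write@20]
I7: IS=28 RO=29 EX=34 WR=35  [struct: FPMUL busy until I6 writes@27]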